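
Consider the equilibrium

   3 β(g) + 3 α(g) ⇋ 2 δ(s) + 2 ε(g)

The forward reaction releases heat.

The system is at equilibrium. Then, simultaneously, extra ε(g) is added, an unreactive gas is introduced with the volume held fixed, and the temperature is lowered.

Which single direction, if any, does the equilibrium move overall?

Adding ε (g), a product, drives the reaction to the left.
At constant volume, adding an inert gas leaves every reacting species' partial pressure unchanged, so Q is unchanged — no shift from this change.
The forward reaction is exothermic. Lowering T favours the exothermic direction — shift to the right.
The individual effects push in opposite directions; without quantitative information the net direction cannot be determined.

cannot be determined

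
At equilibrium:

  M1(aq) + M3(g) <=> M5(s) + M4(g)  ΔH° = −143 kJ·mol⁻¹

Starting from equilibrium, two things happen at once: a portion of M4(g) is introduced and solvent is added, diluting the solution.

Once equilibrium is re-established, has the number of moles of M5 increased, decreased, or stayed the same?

decreases

Adding M4 (g), a product, drives the reaction to the left.
Dilution lowers every aqueous concentration by the same factor. Δn_aq = 0 − 1 = -1, so the system shifts toward the side with more dissolved moles — to the left.
The net shift is to the left. M5 is a product, so its amount decreases.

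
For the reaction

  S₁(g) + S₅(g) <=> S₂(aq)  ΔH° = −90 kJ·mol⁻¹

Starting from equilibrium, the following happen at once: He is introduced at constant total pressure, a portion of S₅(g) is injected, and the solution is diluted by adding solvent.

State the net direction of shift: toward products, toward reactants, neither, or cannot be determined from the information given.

cannot be determined

Adding inert gas at constant total pressure expands the volume and lowers every reacting partial pressure. With Δn_gas = 0 − 2 = -2, Q moves away from K toward the side with fewer gas moles, so the system shifts toward the side with more gas moles — to the left.
Adding S₅ (g), a reactant, drives the reaction to the right.
Dilution lowers every aqueous concentration by the same factor. Δn_aq = 1 − 0 = +1, so the system shifts toward the side with more dissolved moles — to the right.
The individual effects push in opposite directions; without quantitative information the net direction cannot be determined.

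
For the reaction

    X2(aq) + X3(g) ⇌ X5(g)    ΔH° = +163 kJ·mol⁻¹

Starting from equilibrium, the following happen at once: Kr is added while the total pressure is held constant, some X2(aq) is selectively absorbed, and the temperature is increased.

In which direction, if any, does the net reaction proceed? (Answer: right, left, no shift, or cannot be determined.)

cannot be determined

Adding inert gas at constant total pressure expands the volume, scaling every reacting partial pressure by the same factor. Δn_gas = 1 − 1 = 0, so Q is unchanged — no shift.
Removing X2 (aq), a reactant, drives the reaction to the left.
The forward reaction is endothermic. Raising T favours the endothermic direction — shift to the right.
The individual effects push in opposite directions; without quantitative information the net direction cannot be determined.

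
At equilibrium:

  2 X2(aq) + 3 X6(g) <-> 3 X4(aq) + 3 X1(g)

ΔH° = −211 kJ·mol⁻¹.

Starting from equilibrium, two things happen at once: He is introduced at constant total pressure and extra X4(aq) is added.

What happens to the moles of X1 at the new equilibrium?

decreases

Adding inert gas at constant total pressure expands the volume, scaling every reacting partial pressure by the same factor. Δn_gas = 3 − 3 = 0, so Q is unchanged — no shift.
Adding X4 (aq), a product, drives the reaction to the left.
The net shift is to the left. X1 is a product, so its amount decreases.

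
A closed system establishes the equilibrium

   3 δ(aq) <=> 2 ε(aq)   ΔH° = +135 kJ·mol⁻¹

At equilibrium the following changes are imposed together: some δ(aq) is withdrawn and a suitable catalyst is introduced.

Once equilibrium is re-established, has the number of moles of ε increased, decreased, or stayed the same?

Removing δ (aq), a reactant, drives the reaction to the left.
A catalyst speeds both forward and reverse rates equally; it changes neither Q nor K — no shift from this change.
The net shift is to the left. ε is a product, so its amount decreases.

decreases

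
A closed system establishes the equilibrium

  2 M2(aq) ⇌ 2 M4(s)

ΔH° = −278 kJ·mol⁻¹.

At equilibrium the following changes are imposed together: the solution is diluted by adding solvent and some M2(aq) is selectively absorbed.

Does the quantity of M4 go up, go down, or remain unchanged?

decreases

Dilution lowers every aqueous concentration by the same factor. Δn_aq = 0 − 2 = -2, so the system shifts toward the side with more dissolved moles — to the left.
Removing M2 (aq), a reactant, drives the reaction to the left.
The net shift is to the left. M4 is a product, so its amount decreases.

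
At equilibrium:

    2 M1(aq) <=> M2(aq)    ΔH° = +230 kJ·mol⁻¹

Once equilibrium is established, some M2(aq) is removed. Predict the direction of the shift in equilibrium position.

Removing M2 (aq), a product, drives the reaction to the right.

right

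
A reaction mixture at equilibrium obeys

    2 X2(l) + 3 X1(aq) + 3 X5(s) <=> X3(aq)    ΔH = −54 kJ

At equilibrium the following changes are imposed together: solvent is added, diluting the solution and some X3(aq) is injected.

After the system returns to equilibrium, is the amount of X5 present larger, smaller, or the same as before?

increases

Dilution lowers every aqueous concentration by the same factor. Δn_aq = 1 − 3 = -2, so the system shifts toward the side with more dissolved moles — to the left.
Adding X3 (aq), a product, drives the reaction to the left.
The net shift is to the left. X5 is a reactant, so its amount increases.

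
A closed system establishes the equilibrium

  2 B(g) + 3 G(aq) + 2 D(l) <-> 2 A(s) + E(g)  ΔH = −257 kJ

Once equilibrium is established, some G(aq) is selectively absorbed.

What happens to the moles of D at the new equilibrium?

Removing G (aq), a reactant, drives the reaction to the left.
The net shift is to the left. D is a reactant, so its amount increases.

increases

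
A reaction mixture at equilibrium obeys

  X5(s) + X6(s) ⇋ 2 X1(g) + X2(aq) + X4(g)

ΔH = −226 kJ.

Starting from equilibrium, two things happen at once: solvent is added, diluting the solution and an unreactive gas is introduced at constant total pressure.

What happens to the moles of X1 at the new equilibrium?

Dilution lowers every aqueous concentration by the same factor. Δn_aq = 1 − 0 = +1, so the system shifts toward the side with more dissolved moles — to the right.
Adding inert gas at constant total pressure expands the volume and lowers every reacting partial pressure. With Δn_gas = 3 − 0 = +3, Q moves away from K toward the side with fewer gas moles, so the system shifts toward the side with more gas moles — to the right.
The net shift is to the right. X1 is a product, so its amount increases.

increases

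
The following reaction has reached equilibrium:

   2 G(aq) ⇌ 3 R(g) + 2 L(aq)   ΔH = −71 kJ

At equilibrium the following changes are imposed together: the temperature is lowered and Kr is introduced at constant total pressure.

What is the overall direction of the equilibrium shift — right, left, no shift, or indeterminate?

The forward reaction is exothermic. Lowering T favours the exothermic direction — shift to the right.
Adding inert gas at constant total pressure expands the volume and lowers every reacting partial pressure. With Δn_gas = 3 − 0 = +3, Q moves away from K toward the side with fewer gas moles, so the system shifts toward the side with more gas moles — to the right.
All effects act in the same direction — net shift to the right.

right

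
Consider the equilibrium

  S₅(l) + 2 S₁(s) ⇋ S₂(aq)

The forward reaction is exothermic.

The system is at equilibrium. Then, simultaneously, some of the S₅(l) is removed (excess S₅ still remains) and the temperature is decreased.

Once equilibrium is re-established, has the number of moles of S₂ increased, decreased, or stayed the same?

increases

S₅ is a pure liquid; its activity is 1 regardless of amount, so Q is unaffected — no shift from this change.
The forward reaction is exothermic. Lowering T favours the exothermic direction — shift to the right.
The net shift is to the right. S₂ is a product, so its amount increases.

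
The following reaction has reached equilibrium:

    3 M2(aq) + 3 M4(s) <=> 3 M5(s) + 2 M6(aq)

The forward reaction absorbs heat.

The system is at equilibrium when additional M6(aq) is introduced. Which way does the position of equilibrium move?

left

Adding M6 (aq), a product, drives the reaction to the left.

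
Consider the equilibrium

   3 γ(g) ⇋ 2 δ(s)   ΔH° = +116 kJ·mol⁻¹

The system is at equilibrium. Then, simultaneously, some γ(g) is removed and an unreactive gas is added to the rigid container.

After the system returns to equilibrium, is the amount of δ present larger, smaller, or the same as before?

Removing γ (g), a reactant, drives the reaction to the left.
At constant volume, adding an inert gas leaves every reacting species' partial pressure unchanged, so Q is unchanged — no shift from this change.
The net shift is to the left. δ is a product, so its amount decreases.

decreases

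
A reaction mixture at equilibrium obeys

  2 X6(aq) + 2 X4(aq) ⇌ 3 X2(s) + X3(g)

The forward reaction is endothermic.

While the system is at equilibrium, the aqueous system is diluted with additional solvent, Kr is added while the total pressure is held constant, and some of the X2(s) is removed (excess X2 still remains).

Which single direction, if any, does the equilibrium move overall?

Dilution lowers every aqueous concentration by the same factor. Δn_aq = 0 − 4 = -4, so the system shifts toward the side with more dissolved moles — to the left.
Adding inert gas at constant total pressure expands the volume and lowers every reacting partial pressure. With Δn_gas = 1 − 0 = +1, Q moves away from K toward the side with fewer gas moles, so the system shifts toward the side with more gas moles — to the right.
X2 is a pure solid; its activity is 1 regardless of amount, so Q is unaffected — no shift from this change.
The individual effects push in opposite directions; without quantitative information the net direction cannot be determined.

cannot be determined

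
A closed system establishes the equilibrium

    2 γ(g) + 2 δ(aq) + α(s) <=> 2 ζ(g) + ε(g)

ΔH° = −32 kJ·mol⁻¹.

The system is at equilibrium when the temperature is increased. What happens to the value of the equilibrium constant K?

K depends on temperature via the van 't Hoff relation. The forward reaction is exothermic, so raising T decreases K.

decreases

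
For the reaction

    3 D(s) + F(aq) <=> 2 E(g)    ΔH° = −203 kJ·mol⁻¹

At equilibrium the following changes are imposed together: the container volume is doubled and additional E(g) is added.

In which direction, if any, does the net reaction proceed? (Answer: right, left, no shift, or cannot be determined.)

Gas moles: reactants 0, products 2 (Δn_gas = +2). Expansion shifts the system toward the side with more moles of gas — to the right.
Adding E (g), a product, drives the reaction to the left.
The individual effects push in opposite directions; without quantitative information the net direction cannot be determined.

cannot be determined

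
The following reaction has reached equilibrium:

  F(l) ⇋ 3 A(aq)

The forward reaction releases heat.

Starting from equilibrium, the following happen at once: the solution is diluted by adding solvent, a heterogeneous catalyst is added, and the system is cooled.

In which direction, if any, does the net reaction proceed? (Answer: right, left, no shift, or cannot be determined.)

right

Dilution lowers every aqueous concentration by the same factor. Δn_aq = 3 − 0 = +3, so the system shifts toward the side with more dissolved moles — to the right.
A catalyst speeds both forward and reverse rates equally; it changes neither Q nor K — no shift from this change.
The forward reaction is exothermic. Lowering T favours the exothermic direction — shift to the right.
Only the nonzero effect(s) matter; the net shift is to the right.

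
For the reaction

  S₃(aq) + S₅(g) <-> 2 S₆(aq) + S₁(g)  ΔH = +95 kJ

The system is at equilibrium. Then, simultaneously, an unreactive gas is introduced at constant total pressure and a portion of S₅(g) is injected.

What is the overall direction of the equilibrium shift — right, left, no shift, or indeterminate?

right

Adding inert gas at constant total pressure expands the volume, scaling every reacting partial pressure by the same factor. Δn_gas = 1 − 1 = 0, so Q is unchanged — no shift.
Adding S₅ (g), a reactant, drives the reaction to the right.
Only the nonzero effect(s) matter; the net shift is to the right.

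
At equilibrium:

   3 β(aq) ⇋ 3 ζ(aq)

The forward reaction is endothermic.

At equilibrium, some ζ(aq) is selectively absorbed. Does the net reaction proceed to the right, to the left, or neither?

Removing ζ (aq), a product, drives the reaction to the right.

right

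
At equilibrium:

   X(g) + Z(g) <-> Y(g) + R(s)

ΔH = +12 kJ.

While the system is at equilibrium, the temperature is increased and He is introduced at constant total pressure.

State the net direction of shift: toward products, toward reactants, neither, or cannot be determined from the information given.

cannot be determined

The forward reaction is endothermic. Raising T favours the endothermic direction — shift to the right.
Adding inert gas at constant total pressure expands the volume and lowers every reacting partial pressure. With Δn_gas = 1 − 2 = -1, Q moves away from K toward the side with fewer gas moles, so the system shifts toward the side with more gas moles — to the left.
The individual effects push in opposite directions; without quantitative information the net direction cannot be determined.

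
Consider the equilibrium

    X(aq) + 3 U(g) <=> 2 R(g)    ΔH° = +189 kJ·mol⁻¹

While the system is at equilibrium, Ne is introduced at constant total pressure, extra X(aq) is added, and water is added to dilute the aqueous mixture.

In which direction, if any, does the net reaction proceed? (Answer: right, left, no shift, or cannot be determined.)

Adding inert gas at constant total pressure expands the volume and lowers every reacting partial pressure. With Δn_gas = 2 − 3 = -1, Q moves away from K toward the side with fewer gas moles, so the system shifts toward the side with more gas moles — to the left.
Adding X (aq), a reactant, drives the reaction to the right.
Dilution lowers every aqueous concentration by the same factor. Δn_aq = 0 − 1 = -1, so the system shifts toward the side with more dissolved moles — to the left.
The individual effects push in opposite directions; without quantitative information the net direction cannot be determined.

cannot be determined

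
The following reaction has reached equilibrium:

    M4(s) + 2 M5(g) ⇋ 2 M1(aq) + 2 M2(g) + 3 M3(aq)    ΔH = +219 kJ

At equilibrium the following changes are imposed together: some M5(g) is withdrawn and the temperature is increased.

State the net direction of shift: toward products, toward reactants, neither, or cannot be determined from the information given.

cannot be determined

Removing M5 (g), a reactant, drives the reaction to the left.
The forward reaction is endothermic. Raising T favours the endothermic direction — shift to the right.
The individual effects push in opposite directions; without quantitative information the net direction cannot be determined.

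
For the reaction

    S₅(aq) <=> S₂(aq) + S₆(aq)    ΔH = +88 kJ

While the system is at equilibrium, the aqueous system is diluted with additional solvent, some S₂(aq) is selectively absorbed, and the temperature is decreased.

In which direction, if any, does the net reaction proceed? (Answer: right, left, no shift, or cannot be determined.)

Dilution lowers every aqueous concentration by the same factor. Δn_aq = 2 − 1 = +1, so the system shifts toward the side with more dissolved moles — to the right.
Removing S₂ (aq), a product, drives the reaction to the right.
The forward reaction is endothermic. Lowering T favours the exothermic direction — shift to the left.
The individual effects push in opposite directions; without quantitative information the net direction cannot be determined.

cannot be determined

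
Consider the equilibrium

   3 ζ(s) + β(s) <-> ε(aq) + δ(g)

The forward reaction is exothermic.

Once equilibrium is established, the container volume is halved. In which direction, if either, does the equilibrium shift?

left

Gas moles: reactants 0, products 1 (Δn_gas = +1). Compression shifts the system toward the side with fewer moles of gas — to the left.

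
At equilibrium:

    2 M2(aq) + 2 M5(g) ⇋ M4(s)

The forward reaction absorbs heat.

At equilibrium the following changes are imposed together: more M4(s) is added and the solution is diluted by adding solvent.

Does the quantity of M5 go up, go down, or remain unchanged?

increases

M4 is a pure solid; its activity is 1 regardless of amount, so Q is unaffected — no shift from this change.
Dilution lowers every aqueous concentration by the same factor. Δn_aq = 0 − 2 = -2, so the system shifts toward the side with more dissolved moles — to the left.
The net shift is to the left. M5 is a reactant, so its amount increases.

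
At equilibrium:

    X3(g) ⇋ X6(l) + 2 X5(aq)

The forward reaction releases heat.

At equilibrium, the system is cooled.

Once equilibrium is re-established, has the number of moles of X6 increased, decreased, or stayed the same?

The forward reaction is exothermic. Lowering T favours the exothermic direction — shift to the right.
The net shift is to the right. X6 is a product, so its amount increases.

increases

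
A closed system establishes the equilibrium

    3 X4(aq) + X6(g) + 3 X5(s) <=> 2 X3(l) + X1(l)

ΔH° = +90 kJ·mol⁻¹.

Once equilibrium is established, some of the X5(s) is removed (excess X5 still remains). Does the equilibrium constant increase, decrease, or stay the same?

unchanged

The equilibrium constant depends only on temperature. This perturbation changes neither the position of equilibrium nor K.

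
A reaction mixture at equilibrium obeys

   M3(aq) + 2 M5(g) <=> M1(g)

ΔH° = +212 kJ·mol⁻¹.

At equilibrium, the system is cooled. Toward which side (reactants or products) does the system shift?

The forward reaction is endothermic. Lowering T favours the exothermic direction — shift to the left.

left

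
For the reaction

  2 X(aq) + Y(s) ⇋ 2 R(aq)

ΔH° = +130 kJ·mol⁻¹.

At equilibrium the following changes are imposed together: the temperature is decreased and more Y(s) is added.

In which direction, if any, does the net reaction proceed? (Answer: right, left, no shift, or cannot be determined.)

left

The forward reaction is endothermic. Lowering T favours the exothermic direction — shift to the left.
Y is a pure solid; its activity is 1 regardless of amount, so Q is unaffected — no shift from this change.
Only the nonzero effect(s) matter; the net shift is to the left.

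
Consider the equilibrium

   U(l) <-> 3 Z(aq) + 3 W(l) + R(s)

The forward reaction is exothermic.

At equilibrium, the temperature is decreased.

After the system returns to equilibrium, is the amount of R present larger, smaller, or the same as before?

The forward reaction is exothermic. Lowering T favours the exothermic direction — shift to the right.
The net shift is to the right. R is a product, so its amount increases.

increases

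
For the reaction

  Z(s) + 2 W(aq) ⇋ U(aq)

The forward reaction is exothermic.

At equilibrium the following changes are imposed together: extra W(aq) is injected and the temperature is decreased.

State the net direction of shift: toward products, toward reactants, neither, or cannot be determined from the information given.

right

Adding W (aq), a reactant, drives the reaction to the right.
The forward reaction is exothermic. Lowering T favours the exothermic direction — shift to the right.
All effects act in the same direction — net shift to the right.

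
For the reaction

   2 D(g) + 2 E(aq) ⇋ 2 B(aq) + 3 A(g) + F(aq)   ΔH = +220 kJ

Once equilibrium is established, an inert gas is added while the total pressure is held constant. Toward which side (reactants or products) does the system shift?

right

Adding inert gas at constant total pressure expands the volume and lowers every reacting partial pressure. With Δn_gas = 3 − 2 = +1, Q moves away from K toward the side with fewer gas moles, so the system shifts toward the side with more gas moles — to the right.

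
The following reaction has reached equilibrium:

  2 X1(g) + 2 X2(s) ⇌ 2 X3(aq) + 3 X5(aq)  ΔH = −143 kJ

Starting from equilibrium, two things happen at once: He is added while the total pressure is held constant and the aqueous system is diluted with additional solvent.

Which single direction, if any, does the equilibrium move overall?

cannot be determined

Adding inert gas at constant total pressure expands the volume and lowers every reacting partial pressure. With Δn_gas = 0 − 2 = -2, Q moves away from K toward the side with fewer gas moles, so the system shifts toward the side with more gas moles — to the left.
Dilution lowers every aqueous concentration by the same factor. Δn_aq = 5 − 0 = +5, so the system shifts toward the side with more dissolved moles — to the right.
The individual effects push in opposite directions; without quantitative information the net direction cannot be determined.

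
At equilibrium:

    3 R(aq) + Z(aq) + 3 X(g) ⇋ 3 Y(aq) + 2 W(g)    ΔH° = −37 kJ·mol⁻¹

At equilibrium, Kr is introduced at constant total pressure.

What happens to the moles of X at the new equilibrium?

Adding inert gas at constant total pressure expands the volume and lowers every reacting partial pressure. With Δn_gas = 2 − 3 = -1, Q moves away from K toward the side with fewer gas moles, so the system shifts toward the side with more gas moles — to the left.
The net shift is to the left. X is a reactant, so its amount increases.

increases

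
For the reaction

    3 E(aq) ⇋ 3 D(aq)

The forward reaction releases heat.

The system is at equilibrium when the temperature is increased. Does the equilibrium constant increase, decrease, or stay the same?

decreases

K depends on temperature via the van 't Hoff relation. The forward reaction is exothermic, so raising T decreases K.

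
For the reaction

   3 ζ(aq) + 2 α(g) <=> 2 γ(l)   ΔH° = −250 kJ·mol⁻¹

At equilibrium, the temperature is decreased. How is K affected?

increases

K depends on temperature via the van 't Hoff relation. The forward reaction is exothermic, so lowering T increases K.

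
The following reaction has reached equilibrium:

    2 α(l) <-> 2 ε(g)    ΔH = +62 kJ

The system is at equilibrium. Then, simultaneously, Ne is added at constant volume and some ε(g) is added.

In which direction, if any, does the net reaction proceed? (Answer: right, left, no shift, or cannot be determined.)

At constant volume, adding an inert gas leaves every reacting species' partial pressure unchanged, so Q is unchanged — no shift from this change.
Adding ε (g), a product, drives the reaction to the left.
Only the nonzero effect(s) matter; the net shift is to the left.

left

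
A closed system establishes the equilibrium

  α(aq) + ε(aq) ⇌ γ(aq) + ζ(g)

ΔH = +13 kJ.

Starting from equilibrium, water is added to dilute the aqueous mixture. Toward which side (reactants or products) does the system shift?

Dilution lowers every aqueous concentration by the same factor. Δn_aq = 1 − 2 = -1, so the system shifts toward the side with more dissolved moles — to the left.

left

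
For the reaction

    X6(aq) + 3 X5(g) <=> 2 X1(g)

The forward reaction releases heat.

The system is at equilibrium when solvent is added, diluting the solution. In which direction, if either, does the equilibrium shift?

left

Dilution lowers every aqueous concentration by the same factor. Δn_aq = 0 − 1 = -1, so the system shifts toward the side with more dissolved moles — to the left.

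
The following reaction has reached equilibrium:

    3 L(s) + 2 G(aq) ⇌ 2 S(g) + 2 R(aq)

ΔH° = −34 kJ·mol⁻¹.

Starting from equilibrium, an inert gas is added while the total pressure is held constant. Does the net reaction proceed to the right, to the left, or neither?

Adding inert gas at constant total pressure expands the volume and lowers every reacting partial pressure. With Δn_gas = 2 − 0 = +2, Q moves away from K toward the side with fewer gas moles, so the system shifts toward the side with more gas moles — to the right.

right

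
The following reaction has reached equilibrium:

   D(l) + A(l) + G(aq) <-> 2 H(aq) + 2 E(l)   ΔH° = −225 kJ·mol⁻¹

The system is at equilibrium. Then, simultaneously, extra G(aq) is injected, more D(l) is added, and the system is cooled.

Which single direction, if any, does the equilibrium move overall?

Adding G (aq), a reactant, drives the reaction to the right.
D is a pure liquid; its activity is 1 regardless of amount, so Q is unaffected — no shift from this change.
The forward reaction is exothermic. Lowering T favours the exothermic direction — shift to the right.
Only the nonzero effect(s) matter; the net shift is to the right.

right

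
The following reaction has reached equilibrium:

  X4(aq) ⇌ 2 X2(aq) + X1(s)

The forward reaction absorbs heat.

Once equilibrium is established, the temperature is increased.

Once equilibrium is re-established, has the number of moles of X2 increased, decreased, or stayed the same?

The forward reaction is endothermic. Raising T favours the endothermic direction — shift to the right.
The net shift is to the right. X2 is a product, so its amount increases.

increases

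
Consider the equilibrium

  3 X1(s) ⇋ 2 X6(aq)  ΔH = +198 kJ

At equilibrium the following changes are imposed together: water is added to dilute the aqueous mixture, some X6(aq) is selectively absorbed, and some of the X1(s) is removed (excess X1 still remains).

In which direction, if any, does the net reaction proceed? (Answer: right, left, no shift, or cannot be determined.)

Dilution lowers every aqueous concentration by the same factor. Δn_aq = 2 − 0 = +2, so the system shifts toward the side with more dissolved moles — to the right.
Removing X6 (aq), a product, drives the reaction to the right.
X1 is a pure solid; its activity is 1 regardless of amount, so Q is unaffected — no shift from this change.
Only the nonzero effect(s) matter; the net shift is to the right.

right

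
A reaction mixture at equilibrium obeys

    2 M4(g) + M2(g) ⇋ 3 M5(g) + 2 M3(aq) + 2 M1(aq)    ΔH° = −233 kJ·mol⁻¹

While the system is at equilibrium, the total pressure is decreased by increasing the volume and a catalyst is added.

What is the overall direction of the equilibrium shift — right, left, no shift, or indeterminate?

no shift

Gas moles: reactants 3, products 3. Δn_gas = 0, so a volume change leaves Q equal to K — no shift from this change.
A catalyst speeds both forward and reverse rates equally; it changes neither Q nor K — no shift from this change.
None of the changes alters Q relative to K, so there is no net shift.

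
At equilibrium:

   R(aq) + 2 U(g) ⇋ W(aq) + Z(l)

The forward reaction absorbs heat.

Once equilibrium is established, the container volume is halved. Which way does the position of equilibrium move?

Gas moles: reactants 2, products 0 (Δn_gas = -2). Compression shifts the system toward the side with fewer moles of gas — to the right.

right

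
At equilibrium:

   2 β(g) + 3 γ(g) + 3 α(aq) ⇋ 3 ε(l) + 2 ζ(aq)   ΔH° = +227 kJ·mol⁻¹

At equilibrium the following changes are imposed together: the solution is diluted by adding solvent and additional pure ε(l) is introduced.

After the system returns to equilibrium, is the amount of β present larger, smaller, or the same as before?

Dilution lowers every aqueous concentration by the same factor. Δn_aq = 2 − 3 = -1, so the system shifts toward the side with more dissolved moles — to the left.
ε is a pure liquid; its activity is 1 regardless of amount, so Q is unaffected — no shift from this change.
The net shift is to the left. β is a reactant, so its amount increases.

increases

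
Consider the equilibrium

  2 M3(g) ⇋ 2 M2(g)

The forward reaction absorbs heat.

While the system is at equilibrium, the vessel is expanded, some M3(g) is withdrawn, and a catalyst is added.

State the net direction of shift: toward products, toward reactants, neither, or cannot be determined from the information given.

Gas moles: reactants 2, products 2. Δn_gas = 0, so a volume change leaves Q equal to K — no shift from this change.
Removing M3 (g), a reactant, drives the reaction to the left.
A catalyst speeds both forward and reverse rates equally; it changes neither Q nor K — no shift from this change.
Only the nonzero effect(s) matter; the net shift is to the left.

left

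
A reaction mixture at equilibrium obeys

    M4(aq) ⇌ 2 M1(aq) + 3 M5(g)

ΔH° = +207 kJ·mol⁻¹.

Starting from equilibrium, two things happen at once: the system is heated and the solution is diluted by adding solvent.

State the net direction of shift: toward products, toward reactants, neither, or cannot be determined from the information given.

The forward reaction is endothermic. Raising T favours the endothermic direction — shift to the right.
Dilution lowers every aqueous concentration by the same factor. Δn_aq = 2 − 1 = +1, so the system shifts toward the side with more dissolved moles — to the right.
All effects act in the same direction — net shift to the right.

right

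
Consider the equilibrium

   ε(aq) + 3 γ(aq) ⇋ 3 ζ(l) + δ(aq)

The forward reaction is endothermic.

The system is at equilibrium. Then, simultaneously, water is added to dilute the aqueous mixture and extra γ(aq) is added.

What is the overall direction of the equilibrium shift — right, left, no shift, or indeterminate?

Dilution lowers every aqueous concentration by the same factor. Δn_aq = 1 − 4 = -3, so the system shifts toward the side with more dissolved moles — to the left.
Adding γ (aq), a reactant, drives the reaction to the right.
The individual effects push in opposite directions; without quantitative information the net direction cannot be determined.

cannot be determined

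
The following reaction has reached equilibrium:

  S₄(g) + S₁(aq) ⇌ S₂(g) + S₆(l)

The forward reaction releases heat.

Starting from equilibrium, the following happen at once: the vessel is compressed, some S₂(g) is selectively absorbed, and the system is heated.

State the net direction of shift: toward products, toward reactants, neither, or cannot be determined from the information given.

Gas moles: reactants 1, products 1. Δn_gas = 0, so a volume change leaves Q equal to K — no shift from this change.
Removing S₂ (g), a product, drives the reaction to the right.
The forward reaction is exothermic. Raising T favours the endothermic direction — shift to the left.
The individual effects push in opposite directions; without quantitative information the net direction cannot be determined.

cannot be determined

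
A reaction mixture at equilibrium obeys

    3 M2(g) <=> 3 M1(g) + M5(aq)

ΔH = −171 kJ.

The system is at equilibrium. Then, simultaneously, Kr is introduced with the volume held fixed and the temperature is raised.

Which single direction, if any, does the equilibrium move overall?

At constant volume, adding an inert gas leaves every reacting species' partial pressure unchanged, so Q is unchanged — no shift from this change.
The forward reaction is exothermic. Raising T favours the endothermic direction — shift to the left.
Only the nonzero effect(s) matter; the net shift is to the left.

left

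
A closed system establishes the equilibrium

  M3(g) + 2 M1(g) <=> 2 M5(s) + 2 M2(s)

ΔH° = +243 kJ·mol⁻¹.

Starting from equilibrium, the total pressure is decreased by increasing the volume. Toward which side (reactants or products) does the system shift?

left

Gas moles: reactants 3, products 0 (Δn_gas = -3). Expansion shifts the system toward the side with more moles of gas — to the left.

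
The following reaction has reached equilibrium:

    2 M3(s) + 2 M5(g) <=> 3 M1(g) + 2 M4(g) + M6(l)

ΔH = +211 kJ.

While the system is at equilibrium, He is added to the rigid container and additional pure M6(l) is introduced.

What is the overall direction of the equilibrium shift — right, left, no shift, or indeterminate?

no shift

At constant volume, adding an inert gas leaves every reacting species' partial pressure unchanged, so Q is unchanged — no shift from this change.
M6 is a pure liquid; its activity is 1 regardless of amount, so Q is unaffected — no shift from this change.
None of the changes alters Q relative to K, so there is no net shift.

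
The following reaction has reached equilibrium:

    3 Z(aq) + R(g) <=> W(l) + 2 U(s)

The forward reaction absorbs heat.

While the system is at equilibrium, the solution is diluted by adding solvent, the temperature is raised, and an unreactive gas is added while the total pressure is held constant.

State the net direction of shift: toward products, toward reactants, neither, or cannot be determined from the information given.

cannot be determined

Dilution lowers every aqueous concentration by the same factor. Δn_aq = 0 − 3 = -3, so the system shifts toward the side with more dissolved moles — to the left.
The forward reaction is endothermic. Raising T favours the endothermic direction — shift to the right.
Adding inert gas at constant total pressure expands the volume and lowers every reacting partial pressure. With Δn_gas = 0 − 1 = -1, Q moves away from K toward the side with fewer gas moles, so the system shifts toward the side with more gas moles — to the left.
The individual effects push in opposite directions; without quantitative information the net direction cannot be determined.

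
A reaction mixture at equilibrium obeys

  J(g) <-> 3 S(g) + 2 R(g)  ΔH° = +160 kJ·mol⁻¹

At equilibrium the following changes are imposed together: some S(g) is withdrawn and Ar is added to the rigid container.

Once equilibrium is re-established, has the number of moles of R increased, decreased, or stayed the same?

Removing S (g), a product, drives the reaction to the right.
At constant volume, adding an inert gas leaves every reacting species' partial pressure unchanged, so Q is unchanged — no shift from this change.
The net shift is to the right. R is a product, so its amount increases.

increases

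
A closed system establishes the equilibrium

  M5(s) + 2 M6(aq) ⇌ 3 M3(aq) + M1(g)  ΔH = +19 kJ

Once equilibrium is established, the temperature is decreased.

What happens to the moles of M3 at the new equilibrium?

decreases

The forward reaction is endothermic. Lowering T favours the exothermic direction — shift to the left.
The net shift is to the left. M3 is a product, so its amount decreases.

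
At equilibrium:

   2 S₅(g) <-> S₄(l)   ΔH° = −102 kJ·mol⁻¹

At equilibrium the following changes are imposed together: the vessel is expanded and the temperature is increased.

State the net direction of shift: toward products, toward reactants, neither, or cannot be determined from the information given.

left

Gas moles: reactants 2, products 0 (Δn_gas = -2). Expansion shifts the system toward the side with more moles of gas — to the left.
The forward reaction is exothermic. Raising T favours the endothermic direction — shift to the left.
All effects act in the same direction — net shift to the left.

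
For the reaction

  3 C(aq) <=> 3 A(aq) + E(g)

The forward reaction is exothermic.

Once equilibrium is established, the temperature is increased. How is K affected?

decreases

K depends on temperature via the van 't Hoff relation. The forward reaction is exothermic, so raising T decreases K.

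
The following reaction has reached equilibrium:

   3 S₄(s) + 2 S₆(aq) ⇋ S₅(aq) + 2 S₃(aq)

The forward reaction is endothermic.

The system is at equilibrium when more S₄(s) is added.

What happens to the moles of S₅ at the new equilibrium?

unchanged

S₄ is a pure solid; its activity is 1 regardless of amount, so Q is unaffected — no shift from this change.
No net shift occurs, so the amount of S₅ is unchanged.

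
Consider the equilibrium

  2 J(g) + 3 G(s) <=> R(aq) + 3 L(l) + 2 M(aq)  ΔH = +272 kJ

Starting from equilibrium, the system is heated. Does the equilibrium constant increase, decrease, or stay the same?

increases

K depends on temperature via the van 't Hoff relation. The forward reaction is endothermic, so raising T increases K.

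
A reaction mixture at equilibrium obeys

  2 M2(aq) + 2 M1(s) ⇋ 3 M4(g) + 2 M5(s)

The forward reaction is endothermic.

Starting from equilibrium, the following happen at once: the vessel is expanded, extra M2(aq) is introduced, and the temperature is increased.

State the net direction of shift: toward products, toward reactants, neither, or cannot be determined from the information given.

Gas moles: reactants 0, products 3 (Δn_gas = +3). Expansion shifts the system toward the side with more moles of gas — to the right.
Adding M2 (aq), a reactant, drives the reaction to the right.
The forward reaction is endothermic. Raising T favours the endothermic direction — shift to the right.
All effects act in the same direction — net shift to the right.

right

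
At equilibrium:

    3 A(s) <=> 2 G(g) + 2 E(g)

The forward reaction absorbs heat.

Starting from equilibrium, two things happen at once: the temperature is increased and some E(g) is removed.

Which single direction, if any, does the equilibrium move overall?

The forward reaction is endothermic. Raising T favours the endothermic direction — shift to the right.
Removing E (g), a product, drives the reaction to the right.
All effects act in the same direction — net shift to the right.

right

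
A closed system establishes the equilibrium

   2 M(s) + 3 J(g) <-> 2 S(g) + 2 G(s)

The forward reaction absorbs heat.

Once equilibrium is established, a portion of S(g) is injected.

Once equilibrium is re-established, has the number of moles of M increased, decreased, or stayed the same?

increases

Adding S (g), a product, drives the reaction to the left.
The net shift is to the left. M is a reactant, so its amount increases.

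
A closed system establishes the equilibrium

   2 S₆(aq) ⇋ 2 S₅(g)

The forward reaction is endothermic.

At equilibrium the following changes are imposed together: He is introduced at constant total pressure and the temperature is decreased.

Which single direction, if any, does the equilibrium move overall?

cannot be determined

Adding inert gas at constant total pressure expands the volume and lowers every reacting partial pressure. With Δn_gas = 2 − 0 = +2, Q moves away from K toward the side with fewer gas moles, so the system shifts toward the side with more gas moles — to the right.
The forward reaction is endothermic. Lowering T favours the exothermic direction — shift to the left.
The individual effects push in opposite directions; without quantitative information the net direction cannot be determined.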